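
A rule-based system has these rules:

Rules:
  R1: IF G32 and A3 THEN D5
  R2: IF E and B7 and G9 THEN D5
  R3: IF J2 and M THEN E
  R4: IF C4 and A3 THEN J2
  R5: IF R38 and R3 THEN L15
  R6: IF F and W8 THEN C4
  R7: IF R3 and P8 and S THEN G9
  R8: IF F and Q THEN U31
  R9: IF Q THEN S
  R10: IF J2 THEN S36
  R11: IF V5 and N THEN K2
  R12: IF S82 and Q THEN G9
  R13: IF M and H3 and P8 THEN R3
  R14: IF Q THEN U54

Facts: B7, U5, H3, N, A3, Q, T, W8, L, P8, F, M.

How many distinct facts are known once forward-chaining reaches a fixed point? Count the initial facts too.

22

Round 1 — R6, R8, R9, R13, R14, derive C4, U31, S, R3, U54.
Round 2 — R4, R7, derive J2, G9.
Round 3 — R3, R10, derive E, S36.
Round 4 — R2, derive D5.
Closure: {A3, B7, C4, D5, E, F, G9, H3, J2, L, M, N, P8, Q, R3, S, S36, T, U31, U5, U54, W8} — 22 facts.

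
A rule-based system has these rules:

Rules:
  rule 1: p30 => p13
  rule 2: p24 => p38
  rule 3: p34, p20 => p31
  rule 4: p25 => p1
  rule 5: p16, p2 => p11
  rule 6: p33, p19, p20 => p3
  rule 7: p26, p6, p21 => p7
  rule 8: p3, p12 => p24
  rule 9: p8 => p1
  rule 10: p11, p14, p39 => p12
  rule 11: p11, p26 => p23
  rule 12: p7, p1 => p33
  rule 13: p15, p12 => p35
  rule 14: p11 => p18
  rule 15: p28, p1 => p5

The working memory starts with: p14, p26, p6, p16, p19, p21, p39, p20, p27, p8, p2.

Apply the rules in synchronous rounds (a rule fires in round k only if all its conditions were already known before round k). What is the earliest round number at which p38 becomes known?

Round 1 fires rule 5, rule 7, rule 9, giving p11, p7, p1.
Round 2 fires rule 10, rule 11, rule 12, rule 14, giving p12, p23, p33, p18.
Round 3 fires rule 6, giving p3.
Round 4 fires rule 8, giving p24.
Round 5 fires rule 2, giving p38.
p38 first appears in round 5.

5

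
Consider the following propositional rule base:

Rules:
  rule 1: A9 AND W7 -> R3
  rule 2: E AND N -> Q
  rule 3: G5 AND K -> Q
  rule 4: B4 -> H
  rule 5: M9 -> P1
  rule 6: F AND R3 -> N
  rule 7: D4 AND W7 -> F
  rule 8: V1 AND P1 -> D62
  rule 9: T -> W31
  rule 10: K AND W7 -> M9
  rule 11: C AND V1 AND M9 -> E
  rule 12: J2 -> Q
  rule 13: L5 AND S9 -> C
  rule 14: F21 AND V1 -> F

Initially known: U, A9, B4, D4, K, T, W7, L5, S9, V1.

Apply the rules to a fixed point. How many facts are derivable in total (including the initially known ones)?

Round 1 — rule 1, rule 4, rule 7, rule 9, rule 10, rule 13, derive R3, H, F, W31, M9, C.
Round 2 — rule 5, rule 6, rule 11, derive P1, N, E.
Round 3 — rule 2, rule 8, derive Q, D62.
Closure: {A9, B4, C, D4, D62, E, F, H, K, L5, M9, N, P1, Q, R3, S9, T, U, V1, W31, W7} — 21 facts.

21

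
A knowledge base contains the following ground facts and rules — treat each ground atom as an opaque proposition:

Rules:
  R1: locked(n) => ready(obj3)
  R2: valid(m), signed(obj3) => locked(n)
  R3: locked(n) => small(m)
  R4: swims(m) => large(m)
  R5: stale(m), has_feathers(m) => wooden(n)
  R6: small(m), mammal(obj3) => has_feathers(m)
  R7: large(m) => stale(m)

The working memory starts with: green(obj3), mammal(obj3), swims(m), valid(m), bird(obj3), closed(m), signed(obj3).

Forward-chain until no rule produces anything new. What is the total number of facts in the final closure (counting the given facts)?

14

Round 1: R2 [valid(m), signed(obj3) => locked(n)]; R4 [swims(m) => large(m)]. Adds locked(n), large(m).
Round 2: R1 [locked(n) => ready(obj3)]; R3 [locked(n) => small(m)]; R7 [large(m) => stale(m)]. Adds ready(obj3), small(m), stale(m).
Round 3: R6 [small(m), mammal(obj3) => has_feathers(m)]. Adds has_feathers(m).
Round 4: R5 [stale(m), has_feathers(m) => wooden(n)]. Adds wooden(n).
Closure: {bird(obj3), closed(m), green(obj3), has_feathers(m), large(m), locked(n), mammal(obj3), ready(obj3), signed(obj3), small(m), stale(m), swims(m), valid(m), wooden(n)} — 14 facts.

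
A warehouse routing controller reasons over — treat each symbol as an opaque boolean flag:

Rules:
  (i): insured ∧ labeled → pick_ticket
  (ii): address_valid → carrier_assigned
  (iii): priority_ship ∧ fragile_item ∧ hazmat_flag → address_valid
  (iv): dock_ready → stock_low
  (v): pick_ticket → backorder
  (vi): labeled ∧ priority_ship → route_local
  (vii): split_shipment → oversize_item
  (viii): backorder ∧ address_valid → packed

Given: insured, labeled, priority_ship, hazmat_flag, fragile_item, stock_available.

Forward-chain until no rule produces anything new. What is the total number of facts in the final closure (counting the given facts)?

12

Round 1 — (i), (iii), (vi), derive pick_ticket, address_valid, route_local.
Round 2 — (ii), (v), derive carrier_assigned, backorder.
Round 3 — (viii), derive packed.
Closure: {address_valid, backorder, carrier_assigned, fragile_item, hazmat_flag, insured, labeled, packed, pick_ticket, priority_ship, route_local, stock_available} — 12 facts.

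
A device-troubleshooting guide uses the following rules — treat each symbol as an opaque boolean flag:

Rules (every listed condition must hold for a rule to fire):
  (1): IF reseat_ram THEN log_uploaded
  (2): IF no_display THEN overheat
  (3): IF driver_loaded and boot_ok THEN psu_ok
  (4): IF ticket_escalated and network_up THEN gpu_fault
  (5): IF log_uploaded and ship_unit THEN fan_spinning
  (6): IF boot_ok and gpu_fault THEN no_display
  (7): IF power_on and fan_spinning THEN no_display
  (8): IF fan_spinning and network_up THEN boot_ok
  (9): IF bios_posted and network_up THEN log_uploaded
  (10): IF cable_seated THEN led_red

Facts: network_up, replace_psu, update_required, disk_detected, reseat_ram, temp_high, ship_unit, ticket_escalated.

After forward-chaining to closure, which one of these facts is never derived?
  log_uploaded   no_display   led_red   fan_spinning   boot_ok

led_red

Round 1 — (1), (4), derive log_uploaded, gpu_fault.
Round 2 — (5), derive fan_spinning.
Round 3 — (8), derive boot_ok.
Round 4 — (6), derive no_display.
Round 5 — (2), derive overheat.
Derived: no_display (round 4), log_uploaded (round 1), boot_ok (round 3), fan_spinning (round 2). led_red never appears in any round.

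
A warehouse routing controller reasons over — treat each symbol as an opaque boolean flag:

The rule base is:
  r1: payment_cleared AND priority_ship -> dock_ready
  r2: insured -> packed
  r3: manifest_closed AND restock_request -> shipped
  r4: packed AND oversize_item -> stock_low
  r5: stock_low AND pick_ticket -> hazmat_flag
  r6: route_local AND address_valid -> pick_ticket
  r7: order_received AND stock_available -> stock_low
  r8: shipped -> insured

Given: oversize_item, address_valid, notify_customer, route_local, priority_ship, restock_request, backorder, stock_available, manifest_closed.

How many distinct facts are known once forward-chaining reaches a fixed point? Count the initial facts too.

Round 1 fires r3, r6, giving shipped, pick_ticket.
Round 2 fires r8, giving insured.
Round 3 fires r2, giving packed.
Round 4 fires r4, giving stock_low.
Round 5 fires r5, giving hazmat_flag.
Closure: {address_valid, backorder, hazmat_flag, insured, manifest_closed, notify_customer, oversize_item, packed, pick_ticket, priority_ship, restock_request, route_local, shipped, stock_available, stock_low} — 15 facts.

15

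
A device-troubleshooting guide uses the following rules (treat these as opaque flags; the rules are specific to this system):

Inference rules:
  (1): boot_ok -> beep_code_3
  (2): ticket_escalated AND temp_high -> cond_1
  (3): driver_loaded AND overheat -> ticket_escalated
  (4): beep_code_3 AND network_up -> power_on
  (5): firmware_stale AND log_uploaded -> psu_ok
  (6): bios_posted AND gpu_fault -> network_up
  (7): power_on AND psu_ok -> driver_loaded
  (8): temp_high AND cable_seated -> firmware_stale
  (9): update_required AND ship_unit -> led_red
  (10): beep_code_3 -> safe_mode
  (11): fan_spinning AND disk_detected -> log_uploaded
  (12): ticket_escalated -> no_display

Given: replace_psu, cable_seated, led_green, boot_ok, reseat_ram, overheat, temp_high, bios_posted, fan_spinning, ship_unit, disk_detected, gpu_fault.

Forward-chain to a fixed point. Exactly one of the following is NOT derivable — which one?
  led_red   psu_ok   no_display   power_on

Round 1: (1) [boot_ok -> beep_code_3]; (6) [bios_posted AND gpu_fault -> network_up]; (8) [temp_high AND cable_seated -> firmware_stale]; (11) [fan_spinning AND disk_detected -> log_uploaded]. Adds beep_code_3, network_up, firmware_stale, log_uploaded.
Round 2: (4) [beep_code_3 AND network_up -> power_on]; (5) [firmware_stale AND log_uploaded -> psu_ok]; (10) [beep_code_3 -> safe_mode]. Adds power_on, psu_ok, safe_mode.
Round 3: (7) [power_on AND psu_ok -> driver_loaded]. Adds driver_loaded.
Round 4: (3) [driver_loaded AND overheat -> ticket_escalated]. Adds ticket_escalated.
Round 5: (2) [ticket_escalated AND temp_high -> cond_1]; (12) [ticket_escalated -> no_display]. Adds cond_1, no_display.
Derived: no_display (round 5), psu_ok (round 2), power_on (round 2). led_red never appears in any round.

led_red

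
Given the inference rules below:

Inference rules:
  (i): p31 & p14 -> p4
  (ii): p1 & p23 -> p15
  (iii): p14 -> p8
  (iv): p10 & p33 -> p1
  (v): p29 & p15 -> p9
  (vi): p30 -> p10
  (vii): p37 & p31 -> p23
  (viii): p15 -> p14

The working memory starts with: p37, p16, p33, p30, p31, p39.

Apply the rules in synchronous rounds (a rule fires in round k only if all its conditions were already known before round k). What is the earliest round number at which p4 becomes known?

5

Round 1: (vi) [p30 -> p10]; (vii) [p37 & p31 -> p23]. New: p10, p23.
Round 2: (iv) [p10 & p33 -> p1]. New: p1.
Round 3: (ii) [p1 & p23 -> p15]. New: p15.
Round 4: (viii) [p15 -> p14]. New: p14.
Round 5: (i) [p31 & p14 -> p4]; (iii) [p14 -> p8]. New: p4, p8.
p4 first appears in round 5.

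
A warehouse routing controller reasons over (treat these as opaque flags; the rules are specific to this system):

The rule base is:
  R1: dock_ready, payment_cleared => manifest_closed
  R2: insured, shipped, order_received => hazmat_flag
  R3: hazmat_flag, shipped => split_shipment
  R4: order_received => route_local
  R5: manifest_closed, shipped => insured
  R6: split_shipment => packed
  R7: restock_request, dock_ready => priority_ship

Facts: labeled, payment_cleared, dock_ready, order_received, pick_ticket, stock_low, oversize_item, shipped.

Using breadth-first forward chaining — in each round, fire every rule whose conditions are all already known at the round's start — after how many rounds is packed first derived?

Round 1: R1 [dock_ready, payment_cleared => manifest_closed]; R4 [order_received => route_local]. Adds manifest_closed, route_local.
Round 2: R5 [manifest_closed, shipped => insured]. Adds insured.
Round 3: R2 [insured, shipped, order_received => hazmat_flag]. Adds hazmat_flag.
Round 4: R3 [hazmat_flag, shipped => split_shipment]. Adds split_shipment.
Round 5: R6 [split_shipment => packed]. Adds packed.
packed first appears in round 5.

5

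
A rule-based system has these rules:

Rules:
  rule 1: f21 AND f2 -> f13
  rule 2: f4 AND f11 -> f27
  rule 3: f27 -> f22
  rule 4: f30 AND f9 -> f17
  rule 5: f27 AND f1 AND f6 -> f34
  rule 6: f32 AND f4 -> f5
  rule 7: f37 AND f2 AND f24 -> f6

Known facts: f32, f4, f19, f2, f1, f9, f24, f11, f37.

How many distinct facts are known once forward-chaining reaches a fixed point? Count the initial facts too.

14

Round 1: rule 2 [f4 AND f11 -> f27]; rule 6 [f32 AND f4 -> f5]; rule 7 [f37 AND f2 AND f24 -> f6]. New: f27, f5, f6.
Round 2: rule 3 [f27 -> f22]; rule 5 [f27 AND f1 AND f6 -> f34]. New: f22, f34.
Closure: {f1, f11, f19, f2, f22, f24, f27, f32, f34, f37, f4, f5, f6, f9} — 14 facts.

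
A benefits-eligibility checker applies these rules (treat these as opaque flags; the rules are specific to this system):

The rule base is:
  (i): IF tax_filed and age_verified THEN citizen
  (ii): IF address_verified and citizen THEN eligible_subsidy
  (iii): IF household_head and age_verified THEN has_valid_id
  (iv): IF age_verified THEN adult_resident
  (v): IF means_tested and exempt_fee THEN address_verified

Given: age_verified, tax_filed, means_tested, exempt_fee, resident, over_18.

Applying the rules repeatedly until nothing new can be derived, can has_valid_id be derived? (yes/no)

no

Round 1 fires (i), (iv), (v), giving citizen, adult_resident, address_verified.
Round 2 fires (ii), giving eligible_subsidy.
Fixed point reached. has_valid_id is concluded only by (iii); (iii) needs household_head (never derived).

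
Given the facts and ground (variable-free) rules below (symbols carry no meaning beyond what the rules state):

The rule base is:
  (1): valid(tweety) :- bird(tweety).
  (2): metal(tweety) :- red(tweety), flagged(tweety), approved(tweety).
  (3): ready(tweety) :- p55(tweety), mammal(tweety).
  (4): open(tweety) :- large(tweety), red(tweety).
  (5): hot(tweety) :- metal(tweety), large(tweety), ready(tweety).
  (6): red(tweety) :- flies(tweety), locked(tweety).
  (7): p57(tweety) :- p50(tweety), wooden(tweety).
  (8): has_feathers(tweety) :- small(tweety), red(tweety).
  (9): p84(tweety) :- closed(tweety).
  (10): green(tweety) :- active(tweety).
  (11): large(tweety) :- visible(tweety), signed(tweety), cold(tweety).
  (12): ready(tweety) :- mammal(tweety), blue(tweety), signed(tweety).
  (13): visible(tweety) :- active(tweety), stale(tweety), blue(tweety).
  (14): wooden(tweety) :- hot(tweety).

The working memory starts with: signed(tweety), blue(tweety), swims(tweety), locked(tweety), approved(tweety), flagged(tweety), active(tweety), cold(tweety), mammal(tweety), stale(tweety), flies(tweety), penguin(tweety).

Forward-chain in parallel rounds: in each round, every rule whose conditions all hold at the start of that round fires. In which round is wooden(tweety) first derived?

4

Round 1: (6) [red(tweety) :- flies(tweety), locked(tweety).]; (10) [green(tweety) :- active(tweety).]; (12) [ready(tweety) :- mammal(tweety), blue(tweety), signed(tweety).]; (13) [visible(tweety) :- active(tweety), stale(tweety), blue(tweety).]. Adds red(tweety), green(tweety), ready(tweety), visible(tweety).
Round 2: (2) [metal(tweety) :- red(tweety), flagged(tweety), approved(tweety).]; (11) [large(tweety) :- visible(tweety), signed(tweety), cold(tweety).]. Adds metal(tweety), large(tweety).
Round 3: (4) [open(tweety) :- large(tweety), red(tweety).]; (5) [hot(tweety) :- metal(tweety), large(tweety), ready(tweety).]. Adds open(tweety), hot(tweety).
Round 4: (14) [wooden(tweety) :- hot(tweety).]. Adds wooden(tweety).
wooden(tweety) first appears in round 4.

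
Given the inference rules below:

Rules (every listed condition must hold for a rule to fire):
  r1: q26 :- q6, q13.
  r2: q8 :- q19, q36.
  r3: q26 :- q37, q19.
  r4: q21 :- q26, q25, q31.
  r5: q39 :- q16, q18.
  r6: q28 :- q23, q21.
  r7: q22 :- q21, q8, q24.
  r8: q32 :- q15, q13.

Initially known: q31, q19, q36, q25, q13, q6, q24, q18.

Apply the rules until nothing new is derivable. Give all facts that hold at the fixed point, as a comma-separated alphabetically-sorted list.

q13, q18, q19, q21, q22, q24, q25, q26, q31, q36, q6, q8

Round 1 fires r1, r2, giving q26, q8.
Round 2 fires r4, giving q21.
Round 3 fires r7, giving q22.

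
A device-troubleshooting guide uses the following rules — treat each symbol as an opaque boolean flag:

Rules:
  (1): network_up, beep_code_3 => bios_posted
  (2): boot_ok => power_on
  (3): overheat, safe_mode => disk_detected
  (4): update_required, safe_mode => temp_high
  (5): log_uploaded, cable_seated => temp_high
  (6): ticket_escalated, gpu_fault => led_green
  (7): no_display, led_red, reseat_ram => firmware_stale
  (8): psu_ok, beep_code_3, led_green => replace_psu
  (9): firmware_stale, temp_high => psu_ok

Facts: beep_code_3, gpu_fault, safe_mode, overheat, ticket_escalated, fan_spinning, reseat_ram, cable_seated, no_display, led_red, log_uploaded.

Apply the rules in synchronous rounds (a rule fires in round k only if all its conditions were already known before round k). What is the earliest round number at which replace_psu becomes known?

Round 1: (3) [overheat, safe_mode => disk_detected]; (5) [log_uploaded, cable_seated => temp_high]; (6) [ticket_escalated, gpu_fault => led_green]; (7) [no_display, led_red, reseat_ram => firmware_stale]. New: disk_detected, temp_high, led_green, firmware_stale.
Round 2: (9) [firmware_stale, temp_high => psu_ok]. New: psu_ok.
Round 3: (8) [psu_ok, beep_code_3, led_green => replace_psu]. New: replace_psu.
replace_psu first appears in round 3.

3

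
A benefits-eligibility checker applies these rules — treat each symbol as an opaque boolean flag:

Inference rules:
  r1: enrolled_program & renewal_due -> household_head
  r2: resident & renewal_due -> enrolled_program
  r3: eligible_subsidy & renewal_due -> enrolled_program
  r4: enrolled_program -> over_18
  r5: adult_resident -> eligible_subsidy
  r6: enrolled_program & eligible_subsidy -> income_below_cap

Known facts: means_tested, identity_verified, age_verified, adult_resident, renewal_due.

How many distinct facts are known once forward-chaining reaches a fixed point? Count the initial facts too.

Round 1: r5 [adult_resident -> eligible_subsidy]. Adds eligible_subsidy.
Round 2: r3 [eligible_subsidy & renewal_due -> enrolled_program]. Adds enrolled_program.
Round 3: r1 [enrolled_program & renewal_due -> household_head]; r4 [enrolled_program -> over_18]; r6 [enrolled_program & eligible_subsidy -> income_below_cap]. Adds household_head, over_18, income_below_cap.
Closure: {adult_resident, age_verified, eligible_subsidy, enrolled_program, household_head, identity_verified, income_below_cap, means_tested, over_18, renewal_due} — 10 facts.

10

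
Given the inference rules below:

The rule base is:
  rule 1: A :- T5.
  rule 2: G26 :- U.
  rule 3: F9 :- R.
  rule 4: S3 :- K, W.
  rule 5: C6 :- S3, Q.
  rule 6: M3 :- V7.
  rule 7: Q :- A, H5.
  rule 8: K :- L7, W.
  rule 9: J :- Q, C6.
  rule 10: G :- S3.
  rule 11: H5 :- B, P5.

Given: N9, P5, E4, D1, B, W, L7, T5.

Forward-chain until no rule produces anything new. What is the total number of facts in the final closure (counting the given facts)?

16

[1] rule 1 [A :- T5.]; rule 8 [K :- L7, W.]; rule 11 [H5 :- B, P5.]. ⇒ new: A, K, H5.
[2] rule 4 [S3 :- K, W.]; rule 7 [Q :- A, H5.]. ⇒ new: S3, Q.
[3] rule 5 [C6 :- S3, Q.]; rule 10 [G :- S3.]. ⇒ new: C6, G.
[4] rule 9 [J :- Q, C6.]. ⇒ new: J.
Closure: {A, B, C6, D1, E4, G, H5, J, K, L7, N9, P5, Q, S3, T5, W} — 16 facts.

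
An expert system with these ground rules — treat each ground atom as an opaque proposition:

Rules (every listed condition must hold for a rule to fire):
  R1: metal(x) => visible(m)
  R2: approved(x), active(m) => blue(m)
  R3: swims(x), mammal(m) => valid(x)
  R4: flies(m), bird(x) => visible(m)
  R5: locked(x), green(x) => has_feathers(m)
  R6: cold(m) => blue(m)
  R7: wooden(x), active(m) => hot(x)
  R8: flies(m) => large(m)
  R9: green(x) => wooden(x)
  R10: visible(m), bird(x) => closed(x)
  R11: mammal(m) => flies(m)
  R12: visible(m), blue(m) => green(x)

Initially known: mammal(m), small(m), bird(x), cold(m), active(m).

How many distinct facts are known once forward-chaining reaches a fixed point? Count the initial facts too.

13

Round 1: R6 [cold(m) => blue(m)]; R11 [mammal(m) => flies(m)]. Adds blue(m), flies(m).
Round 2: R4 [flies(m), bird(x) => visible(m)]; R8 [flies(m) => large(m)]. Adds visible(m), large(m).
Round 3: R10 [visible(m), bird(x) => closed(x)]; R12 [visible(m), blue(m) => green(x)]. Adds closed(x), green(x).
Round 4: R9 [green(x) => wooden(x)]. Adds wooden(x).
Round 5: R7 [wooden(x), active(m) => hot(x)]. Adds hot(x).
Closure: {active(m), bird(x), blue(m), closed(x), cold(m), flies(m), green(x), hot(x), large(m), mammal(m), small(m), visible(m), wooden(x)} — 13 facts.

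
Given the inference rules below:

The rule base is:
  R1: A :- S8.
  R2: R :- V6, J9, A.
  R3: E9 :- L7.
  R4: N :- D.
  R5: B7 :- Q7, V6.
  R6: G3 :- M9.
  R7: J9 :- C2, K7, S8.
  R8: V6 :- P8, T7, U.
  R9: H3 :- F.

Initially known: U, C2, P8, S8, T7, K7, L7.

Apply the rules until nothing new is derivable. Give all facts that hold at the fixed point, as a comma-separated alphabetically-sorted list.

Round 1 — R1, R3, R7, R8, derive A, E9, J9, V6.
Round 2 — R2, derive R.

A, C2, E9, J9, K7, L7, P8, R, S8, T7, U, V6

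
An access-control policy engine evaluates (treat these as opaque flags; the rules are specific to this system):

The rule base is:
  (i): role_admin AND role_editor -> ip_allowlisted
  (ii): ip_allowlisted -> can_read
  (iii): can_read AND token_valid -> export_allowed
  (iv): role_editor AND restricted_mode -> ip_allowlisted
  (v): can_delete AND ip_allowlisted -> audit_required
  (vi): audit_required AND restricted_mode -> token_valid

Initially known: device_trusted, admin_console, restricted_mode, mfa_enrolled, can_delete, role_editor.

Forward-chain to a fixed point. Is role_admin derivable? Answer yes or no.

no

Round 1 fires (iv), giving ip_allowlisted.
Round 2 fires (ii), (v), giving can_read, audit_required.
Round 3 fires (vi), giving token_valid.
Round 4 fires (iii), giving export_allowed.
Fixed point reached. No rule has role_admin as a consequent, and it is not given.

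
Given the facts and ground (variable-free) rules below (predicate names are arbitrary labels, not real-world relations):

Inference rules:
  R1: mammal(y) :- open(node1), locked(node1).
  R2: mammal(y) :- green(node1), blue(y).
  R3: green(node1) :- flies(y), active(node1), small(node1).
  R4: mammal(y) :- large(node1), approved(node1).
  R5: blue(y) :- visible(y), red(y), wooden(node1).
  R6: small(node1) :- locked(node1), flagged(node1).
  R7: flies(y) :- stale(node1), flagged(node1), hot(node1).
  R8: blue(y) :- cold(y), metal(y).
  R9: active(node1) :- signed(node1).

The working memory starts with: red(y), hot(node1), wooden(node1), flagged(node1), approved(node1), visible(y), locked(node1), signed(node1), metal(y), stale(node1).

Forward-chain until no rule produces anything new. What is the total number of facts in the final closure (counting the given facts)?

[1] R5 [blue(y) :- visible(y), red(y), wooden(node1).]; R6 [small(node1) :- locked(node1), flagged(node1).]; R7 [flies(y) :- stale(node1), flagged(node1), hot(node1).]; R9 [active(node1) :- signed(node1).]. ⇒ new: blue(y), small(node1), flies(y), active(node1).
[2] R3 [green(node1) :- flies(y), active(node1), small(node1).]. ⇒ new: green(node1).
[3] R2 [mammal(y) :- green(node1), blue(y).]. ⇒ new: mammal(y).
Closure: {active(node1), approved(node1), blue(y), flagged(node1), flies(y), green(node1), hot(node1), locked(node1), mammal(y), metal(y), red(y), signed(node1), small(node1), stale(node1), visible(y), wooden(node1)} — 16 facts.

16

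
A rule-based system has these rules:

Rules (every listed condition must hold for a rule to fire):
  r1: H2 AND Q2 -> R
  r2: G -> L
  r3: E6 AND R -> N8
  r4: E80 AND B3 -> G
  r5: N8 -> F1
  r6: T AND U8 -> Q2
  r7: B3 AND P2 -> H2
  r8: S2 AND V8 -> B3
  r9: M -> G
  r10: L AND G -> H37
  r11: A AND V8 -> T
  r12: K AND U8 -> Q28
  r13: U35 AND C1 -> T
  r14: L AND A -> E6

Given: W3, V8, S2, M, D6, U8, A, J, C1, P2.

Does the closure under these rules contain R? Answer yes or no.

Round 1 — r8, r9, r11, derive B3, G, T.
Round 2 — r2, r6, r7, derive L, Q2, H2.
Round 3 — r1, r10, r14, derive R, H37, E6.
Round 4 — r3, derive N8.
Round 5 — r5, derive F1.
R appears in round 3, so it is derivable.

yes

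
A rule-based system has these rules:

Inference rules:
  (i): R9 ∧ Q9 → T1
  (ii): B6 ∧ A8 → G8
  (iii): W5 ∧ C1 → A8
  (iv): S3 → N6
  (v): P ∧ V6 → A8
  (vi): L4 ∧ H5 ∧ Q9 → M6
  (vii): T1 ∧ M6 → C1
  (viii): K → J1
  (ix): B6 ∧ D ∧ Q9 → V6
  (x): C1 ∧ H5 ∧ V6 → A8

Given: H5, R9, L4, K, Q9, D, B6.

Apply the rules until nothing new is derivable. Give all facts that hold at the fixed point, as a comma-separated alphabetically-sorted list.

Round 1: (i) [R9 ∧ Q9 → T1]; (vi) [L4 ∧ H5 ∧ Q9 → M6]; (viii) [K → J1]; (ix) [B6 ∧ D ∧ Q9 → V6]. Adds T1, M6, J1, V6.
Round 2: (vii) [T1 ∧ M6 → C1]. Adds C1.
Round 3: (x) [C1 ∧ H5 ∧ V6 → A8]. Adds A8.
Round 4: (ii) [B6 ∧ A8 → G8]. Adds G8.

A8, B6, C1, D, G8, H5, J1, K, L4, M6, Q9, R9, T1, V6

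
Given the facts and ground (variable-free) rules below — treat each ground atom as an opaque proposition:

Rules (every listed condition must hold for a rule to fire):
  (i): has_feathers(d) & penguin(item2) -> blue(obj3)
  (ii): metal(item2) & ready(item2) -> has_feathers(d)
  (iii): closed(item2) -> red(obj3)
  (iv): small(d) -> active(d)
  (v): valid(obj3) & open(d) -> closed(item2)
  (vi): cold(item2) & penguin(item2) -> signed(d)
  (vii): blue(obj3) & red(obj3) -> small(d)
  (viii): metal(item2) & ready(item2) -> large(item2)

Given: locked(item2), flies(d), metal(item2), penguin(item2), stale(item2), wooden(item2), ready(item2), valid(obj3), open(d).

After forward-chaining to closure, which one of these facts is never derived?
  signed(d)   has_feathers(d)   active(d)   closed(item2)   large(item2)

signed(d)

Round 1 — (ii), (v), (viii), derive has_feathers(d), closed(item2), large(item2).
Round 2 — (i), (iii), derive blue(obj3), red(obj3).
Round 3 — (vii), derive small(d).
Round 4 — (iv), derive active(d).
Derived: active(d) (round 4), has_feathers(d) (round 1), large(item2) (round 1), closed(item2) (round 1). signed(d) never appears in any round.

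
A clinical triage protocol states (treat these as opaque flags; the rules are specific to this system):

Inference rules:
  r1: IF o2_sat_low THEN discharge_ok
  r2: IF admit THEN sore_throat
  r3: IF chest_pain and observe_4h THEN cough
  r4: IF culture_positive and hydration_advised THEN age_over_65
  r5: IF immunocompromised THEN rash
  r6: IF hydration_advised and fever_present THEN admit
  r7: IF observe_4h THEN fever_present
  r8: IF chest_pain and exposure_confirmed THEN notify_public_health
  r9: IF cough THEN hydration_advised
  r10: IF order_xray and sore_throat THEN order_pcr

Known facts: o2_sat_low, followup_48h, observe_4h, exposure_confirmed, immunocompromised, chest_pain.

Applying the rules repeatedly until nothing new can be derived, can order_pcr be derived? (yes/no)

no

Round 1 — r1, r3, r5, r7, r8, derive discharge_ok, cough, rash, fever_present, notify_public_health.
Round 2 — r9, derive hydration_advised.
Round 3 — r6, derive admit.
Round 4 — r2, derive sore_throat.
Fixed point reached. order_pcr is concluded only by r10; r10 needs order_xray (never derived).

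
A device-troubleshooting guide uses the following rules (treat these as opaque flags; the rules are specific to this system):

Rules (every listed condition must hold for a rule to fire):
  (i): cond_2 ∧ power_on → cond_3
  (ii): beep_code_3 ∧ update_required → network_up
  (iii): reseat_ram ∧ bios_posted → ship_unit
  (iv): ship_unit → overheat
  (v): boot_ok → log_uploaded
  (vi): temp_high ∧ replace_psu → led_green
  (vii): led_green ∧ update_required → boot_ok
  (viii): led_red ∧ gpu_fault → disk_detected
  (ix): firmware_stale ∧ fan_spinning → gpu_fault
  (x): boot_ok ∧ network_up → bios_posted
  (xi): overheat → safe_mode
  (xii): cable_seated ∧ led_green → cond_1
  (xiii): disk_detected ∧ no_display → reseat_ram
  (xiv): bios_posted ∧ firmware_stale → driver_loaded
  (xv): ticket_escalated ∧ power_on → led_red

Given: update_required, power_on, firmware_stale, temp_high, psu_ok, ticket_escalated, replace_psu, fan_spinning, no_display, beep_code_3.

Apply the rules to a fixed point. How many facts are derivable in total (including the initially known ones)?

[1] (ii) [beep_code_3 ∧ update_required → network_up]; (vi) [temp_high ∧ replace_psu → led_green]; (ix) [firmware_stale ∧ fan_spinning → gpu_fault]; (xv) [ticket_escalated ∧ power_on → led_red]. ⇒ new: network_up, led_green, gpu_fault, led_red.
[2] (vii) [led_green ∧ update_required → boot_ok]; (viii) [led_red ∧ gpu_fault → disk_detected]. ⇒ new: boot_ok, disk_detected.
[3] (v) [boot_ok → log_uploaded]; (x) [boot_ok ∧ network_up → bios_posted]; (xiii) [disk_detected ∧ no_display → reseat_ram]. ⇒ new: log_uploaded, bios_posted, reseat_ram.
[4] (iii) [reseat_ram ∧ bios_posted → ship_unit]; (xiv) [bios_posted ∧ firmware_stale → driver_loaded]. ⇒ new: ship_unit, driver_loaded.
[5] (iv) [ship_unit → overheat]. ⇒ new: overheat.
[6] (xi) [overheat → safe_mode]. ⇒ new: safe_mode.
Closure: {beep_code_3, bios_posted, boot_ok, disk_detected, driver_loaded, fan_spinning, firmware_stale, gpu_fault, led_green, led_red, log_uploaded, network_up, no_display, overheat, power_on, psu_ok, replace_psu, reseat_ram, safe_mode, ship_unit, temp_high, ticket_escalated, update_required} — 23 facts.

23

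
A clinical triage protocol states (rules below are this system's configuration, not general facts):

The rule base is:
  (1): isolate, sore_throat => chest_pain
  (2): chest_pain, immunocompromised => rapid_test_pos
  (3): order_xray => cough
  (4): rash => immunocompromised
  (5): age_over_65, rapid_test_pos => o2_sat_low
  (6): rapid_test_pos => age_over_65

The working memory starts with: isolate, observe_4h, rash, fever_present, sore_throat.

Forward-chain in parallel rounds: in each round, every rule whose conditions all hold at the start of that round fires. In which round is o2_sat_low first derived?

4

[1] (1) [isolate, sore_throat => chest_pain]; (4) [rash => immunocompromised]. ⇒ new: chest_pain, immunocompromised.
[2] (2) [chest_pain, immunocompromised => rapid_test_pos]. ⇒ new: rapid_test_pos.
[3] (6) [rapid_test_pos => age_over_65]. ⇒ new: age_over_65.
[4] (5) [age_over_65, rapid_test_pos => o2_sat_low]. ⇒ new: o2_sat_low.
o2_sat_low first appears in round 4.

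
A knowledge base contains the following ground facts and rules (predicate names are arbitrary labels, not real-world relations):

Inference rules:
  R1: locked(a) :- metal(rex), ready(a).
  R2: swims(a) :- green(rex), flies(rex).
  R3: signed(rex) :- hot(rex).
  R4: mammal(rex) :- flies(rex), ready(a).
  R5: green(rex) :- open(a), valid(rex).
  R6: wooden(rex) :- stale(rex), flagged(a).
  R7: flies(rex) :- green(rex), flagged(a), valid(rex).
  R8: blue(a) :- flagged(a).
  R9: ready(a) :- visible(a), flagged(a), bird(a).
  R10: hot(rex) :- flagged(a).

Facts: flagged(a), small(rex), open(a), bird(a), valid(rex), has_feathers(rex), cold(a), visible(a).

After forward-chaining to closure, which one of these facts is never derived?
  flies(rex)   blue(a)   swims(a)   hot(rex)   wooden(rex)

Round 1: R5 [green(rex) :- open(a), valid(rex).]; R8 [blue(a) :- flagged(a).]; R9 [ready(a) :- visible(a), flagged(a), bird(a).]; R10 [hot(rex) :- flagged(a).]. New: green(rex), blue(a), ready(a), hot(rex).
Round 2: R3 [signed(rex) :- hot(rex).]; R7 [flies(rex) :- green(rex), flagged(a), valid(rex).]. New: signed(rex), flies(rex).
Round 3: R2 [swims(a) :- green(rex), flies(rex).]; R4 [mammal(rex) :- flies(rex), ready(a).]. New: swims(a), mammal(rex).
Derived: flies(rex) (round 2), hot(rex) (round 1), swims(a) (round 3), blue(a) (round 1). wooden(rex) never appears in any round.

wooden(rex)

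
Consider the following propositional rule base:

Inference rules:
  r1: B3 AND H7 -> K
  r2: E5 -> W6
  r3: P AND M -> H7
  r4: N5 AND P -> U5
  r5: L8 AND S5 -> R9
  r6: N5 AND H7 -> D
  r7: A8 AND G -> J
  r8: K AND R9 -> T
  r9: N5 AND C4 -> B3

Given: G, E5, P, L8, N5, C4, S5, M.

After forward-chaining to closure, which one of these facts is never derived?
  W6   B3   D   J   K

J

Round 1 fires r2, r3, r4, r5, r9, giving W6, H7, U5, R9, B3.
Round 2 fires r1, r6, giving K, D.
Round 3 fires r8, giving T.
Derived: B3 (round 1), K (round 2), D (round 2), W6 (round 1). J never appears in any round.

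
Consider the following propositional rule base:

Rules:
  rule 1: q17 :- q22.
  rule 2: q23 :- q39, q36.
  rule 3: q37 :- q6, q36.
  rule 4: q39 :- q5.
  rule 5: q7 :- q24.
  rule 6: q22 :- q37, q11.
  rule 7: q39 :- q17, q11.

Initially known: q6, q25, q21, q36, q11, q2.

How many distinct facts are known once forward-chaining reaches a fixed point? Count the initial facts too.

11

Round 1 — rule 3, derive q37.
Round 2 — rule 6, derive q22.
Round 3 — rule 1, derive q17.
Round 4 — rule 7, derive q39.
Round 5 — rule 2, derive q23.
Closure: {q11, q17, q2, q21, q22, q23, q25, q36, q37, q39, q6} — 11 facts.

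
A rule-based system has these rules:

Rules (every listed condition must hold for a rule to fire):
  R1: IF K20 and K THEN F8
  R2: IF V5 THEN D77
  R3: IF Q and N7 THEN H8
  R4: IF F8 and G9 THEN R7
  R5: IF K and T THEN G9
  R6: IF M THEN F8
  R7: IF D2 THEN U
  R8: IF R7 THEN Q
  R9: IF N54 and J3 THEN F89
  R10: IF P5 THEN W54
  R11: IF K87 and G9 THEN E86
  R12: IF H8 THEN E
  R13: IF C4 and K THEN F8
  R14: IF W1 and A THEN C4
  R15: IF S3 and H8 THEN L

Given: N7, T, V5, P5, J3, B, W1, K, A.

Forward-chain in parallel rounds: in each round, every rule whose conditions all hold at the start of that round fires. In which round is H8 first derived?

Round 1 — R2, R5, R10, R14, derive D77, G9, W54, C4.
Round 2 — R13, derive F8.
Round 3 — R4, derive R7.
Round 4 — R8, derive Q.
Round 5 — R3, derive H8.
H8 first appears in round 5.

5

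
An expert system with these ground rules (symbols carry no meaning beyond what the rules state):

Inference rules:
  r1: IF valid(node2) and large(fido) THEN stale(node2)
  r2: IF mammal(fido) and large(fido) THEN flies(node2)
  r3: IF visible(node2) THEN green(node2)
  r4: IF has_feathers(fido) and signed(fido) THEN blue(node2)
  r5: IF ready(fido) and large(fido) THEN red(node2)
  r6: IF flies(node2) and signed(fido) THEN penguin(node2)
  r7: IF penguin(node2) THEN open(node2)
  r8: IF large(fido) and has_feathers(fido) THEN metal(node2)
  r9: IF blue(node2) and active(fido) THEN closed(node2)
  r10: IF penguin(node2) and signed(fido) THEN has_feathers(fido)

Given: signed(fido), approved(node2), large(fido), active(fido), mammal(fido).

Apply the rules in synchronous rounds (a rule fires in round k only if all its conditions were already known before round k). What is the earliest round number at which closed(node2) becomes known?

5

Round 1 — r2, derive flies(node2).
Round 2 — r6, derive penguin(node2).
Round 3 — r7, r10, derive open(node2), has_feathers(fido).
Round 4 — r4, r8, derive blue(node2), metal(node2).
Round 5 — r9, derive closed(node2).
closed(node2) first appears in round 5.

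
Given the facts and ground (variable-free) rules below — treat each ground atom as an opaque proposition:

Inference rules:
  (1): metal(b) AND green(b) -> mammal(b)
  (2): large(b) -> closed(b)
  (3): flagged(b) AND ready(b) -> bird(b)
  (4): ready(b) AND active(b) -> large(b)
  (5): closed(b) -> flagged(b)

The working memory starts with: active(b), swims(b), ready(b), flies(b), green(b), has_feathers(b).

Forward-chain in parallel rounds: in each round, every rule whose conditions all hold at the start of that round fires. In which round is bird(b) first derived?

4

[1] (4) [ready(b) AND active(b) -> large(b)]. ⇒ new: large(b).
[2] (2) [large(b) -> closed(b)]. ⇒ new: closed(b).
[3] (5) [closed(b) -> flagged(b)]. ⇒ new: flagged(b).
[4] (3) [flagged(b) AND ready(b) -> bird(b)]. ⇒ new: bird(b).
bird(b) first appears in round 4.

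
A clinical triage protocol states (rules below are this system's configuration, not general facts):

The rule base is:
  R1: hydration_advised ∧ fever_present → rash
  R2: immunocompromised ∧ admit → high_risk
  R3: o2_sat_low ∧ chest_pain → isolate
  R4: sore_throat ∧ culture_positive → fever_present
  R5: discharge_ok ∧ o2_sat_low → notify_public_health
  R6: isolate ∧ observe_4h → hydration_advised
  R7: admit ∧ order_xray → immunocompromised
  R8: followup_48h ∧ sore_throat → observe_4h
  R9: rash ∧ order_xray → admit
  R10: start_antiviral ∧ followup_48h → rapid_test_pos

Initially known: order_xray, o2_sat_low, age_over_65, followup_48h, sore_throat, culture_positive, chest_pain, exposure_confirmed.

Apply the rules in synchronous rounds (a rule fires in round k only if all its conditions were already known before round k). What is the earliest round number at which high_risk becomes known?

6

Round 1 — R3, R4, R8, derive isolate, fever_present, observe_4h.
Round 2 — R6, derive hydration_advised.
Round 3 — R1, derive rash.
Round 4 — R9, derive admit.
Round 5 — R7, derive immunocompromised.
Round 6 — R2, derive high_risk.
high_risk first appears in round 6.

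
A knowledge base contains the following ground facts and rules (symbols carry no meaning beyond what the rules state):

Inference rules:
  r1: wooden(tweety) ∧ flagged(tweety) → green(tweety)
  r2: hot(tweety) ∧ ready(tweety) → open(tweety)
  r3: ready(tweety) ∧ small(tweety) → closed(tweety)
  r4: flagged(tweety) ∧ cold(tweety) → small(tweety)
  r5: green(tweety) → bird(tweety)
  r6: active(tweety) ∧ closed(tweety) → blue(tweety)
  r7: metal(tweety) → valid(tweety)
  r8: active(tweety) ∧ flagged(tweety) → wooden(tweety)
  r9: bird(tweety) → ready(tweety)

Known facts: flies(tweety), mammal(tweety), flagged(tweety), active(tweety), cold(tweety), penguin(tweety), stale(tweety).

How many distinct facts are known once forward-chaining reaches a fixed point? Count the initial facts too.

Round 1 fires r4, r8, giving small(tweety), wooden(tweety).
Round 2 fires r1, giving green(tweety).
Round 3 fires r5, giving bird(tweety).
Round 4 fires r9, giving ready(tweety).
Round 5 fires r3, giving closed(tweety).
Round 6 fires r6, giving blue(tweety).
Closure: {active(tweety), bird(tweety), blue(tweety), closed(tweety), cold(tweety), flagged(tweety), flies(tweety), green(tweety), mammal(tweety), penguin(tweety), ready(tweety), small(tweety), stale(tweety), wooden(tweety)} — 14 facts.

14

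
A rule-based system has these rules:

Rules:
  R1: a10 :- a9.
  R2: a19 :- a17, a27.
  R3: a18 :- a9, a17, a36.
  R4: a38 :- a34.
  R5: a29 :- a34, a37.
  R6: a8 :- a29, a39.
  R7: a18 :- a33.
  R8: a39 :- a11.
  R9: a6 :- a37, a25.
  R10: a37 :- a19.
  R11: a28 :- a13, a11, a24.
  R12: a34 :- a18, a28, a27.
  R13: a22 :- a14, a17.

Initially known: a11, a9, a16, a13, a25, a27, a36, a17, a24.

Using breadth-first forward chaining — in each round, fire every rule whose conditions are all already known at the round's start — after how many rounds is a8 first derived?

Round 1: R1 [a10 :- a9.]; R2 [a19 :- a17, a27.]; R3 [a18 :- a9, a17, a36.]; R8 [a39 :- a11.]; R11 [a28 :- a13, a11, a24.]. New: a10, a19, a18, a39, a28.
Round 2: R10 [a37 :- a19.]; R12 [a34 :- a18, a28, a27.]. New: a37, a34.
Round 3: R4 [a38 :- a34.]; R5 [a29 :- a34, a37.]; R9 [a6 :- a37, a25.]. New: a38, a29, a6.
Round 4: R6 [a8 :- a29, a39.]. New: a8.
a8 first appears in round 4.

4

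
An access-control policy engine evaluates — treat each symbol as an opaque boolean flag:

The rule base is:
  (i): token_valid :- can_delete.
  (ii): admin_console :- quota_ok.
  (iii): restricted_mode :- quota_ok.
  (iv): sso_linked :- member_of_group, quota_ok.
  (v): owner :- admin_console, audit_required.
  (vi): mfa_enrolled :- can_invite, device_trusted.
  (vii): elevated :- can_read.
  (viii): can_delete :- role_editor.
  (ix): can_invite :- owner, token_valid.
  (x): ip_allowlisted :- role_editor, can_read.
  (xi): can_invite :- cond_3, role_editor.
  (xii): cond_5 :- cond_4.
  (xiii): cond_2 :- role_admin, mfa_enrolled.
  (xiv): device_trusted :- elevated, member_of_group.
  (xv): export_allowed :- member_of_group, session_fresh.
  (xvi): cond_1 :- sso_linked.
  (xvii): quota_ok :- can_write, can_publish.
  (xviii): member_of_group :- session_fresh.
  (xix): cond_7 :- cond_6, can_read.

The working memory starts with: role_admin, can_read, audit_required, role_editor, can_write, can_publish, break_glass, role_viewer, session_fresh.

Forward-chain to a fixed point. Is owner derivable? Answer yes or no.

Round 1: (vii) [elevated :- can_read.]; (viii) [can_delete :- role_editor.]; (x) [ip_allowlisted :- role_editor, can_read.]; (xvii) [quota_ok :- can_write, can_publish.]; (xviii) [member_of_group :- session_fresh.]. Adds elevated, can_delete, ip_allowlisted, quota_ok, member_of_group.
Round 2: (i) [token_valid :- can_delete.]; (ii) [admin_console :- quota_ok.]; (iii) [restricted_mode :- quota_ok.]; (iv) [sso_linked :- member_of_group, quota_ok.]; (xiv) [device_trusted :- elevated, member_of_group.]; (xv) [export_allowed :- member_of_group, session_fresh.]. Adds token_valid, admin_console, restricted_mode, sso_linked, device_trusted, export_allowed.
Round 3: (v) [owner :- admin_console, audit_required.]; (xvi) [cond_1 :- sso_linked.]. Adds owner, cond_1.
Round 4: (ix) [can_invite :- owner, token_valid.]. Adds can_invite.
Round 5: (vi) [mfa_enrolled :- can_invite, device_trusted.]. Adds mfa_enrolled.
Round 6: (xiii) [cond_2 :- role_admin, mfa_enrolled.]. Adds cond_2.
owner appears in round 3, so it is derivable.

yes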